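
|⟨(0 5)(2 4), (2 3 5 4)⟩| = 20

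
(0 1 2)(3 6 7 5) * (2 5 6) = (0 1 5 3 2)(6 7)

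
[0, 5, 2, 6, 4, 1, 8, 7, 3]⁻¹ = [0, 5, 2, 8, 4, 1, 3, 7, 6]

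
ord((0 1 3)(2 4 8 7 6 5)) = 6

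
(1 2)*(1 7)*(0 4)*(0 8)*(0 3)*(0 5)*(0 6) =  (0 4 8 3 5 6)(1 2 7)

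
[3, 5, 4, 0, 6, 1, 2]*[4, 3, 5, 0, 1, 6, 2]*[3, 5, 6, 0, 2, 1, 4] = [3, 4, 5, 2, 6, 0, 1]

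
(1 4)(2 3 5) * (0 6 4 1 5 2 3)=(0 6 4 5 3 2)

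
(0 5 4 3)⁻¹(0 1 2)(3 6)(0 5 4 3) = (0 6)(1 2 5)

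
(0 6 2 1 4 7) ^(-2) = (0 4 2) (1 6 7) 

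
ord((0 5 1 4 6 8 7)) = 7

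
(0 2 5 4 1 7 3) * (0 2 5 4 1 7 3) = (0 5 1 3 2 4 7)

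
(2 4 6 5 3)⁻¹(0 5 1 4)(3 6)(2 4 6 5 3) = (0 3 1 6)(2 5)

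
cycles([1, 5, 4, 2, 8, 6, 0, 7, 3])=(0 1 5 6)(2 4 8 3)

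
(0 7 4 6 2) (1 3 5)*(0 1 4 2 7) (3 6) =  (1 6 7 2) (3 5 4) 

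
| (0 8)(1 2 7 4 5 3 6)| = 14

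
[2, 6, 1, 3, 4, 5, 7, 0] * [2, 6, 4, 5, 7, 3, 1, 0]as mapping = [0→4, 1→1, 2→6, 3→5, 4→7, 5→3, 6→0, 7→2]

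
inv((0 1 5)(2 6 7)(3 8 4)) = (0 5 1)(2 7 6)(3 4 8)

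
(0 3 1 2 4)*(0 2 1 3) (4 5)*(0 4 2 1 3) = (0 4 1 3) (2 5) 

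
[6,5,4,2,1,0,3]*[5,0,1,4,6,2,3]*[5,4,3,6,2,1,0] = [6,3,0,4,5,1,2]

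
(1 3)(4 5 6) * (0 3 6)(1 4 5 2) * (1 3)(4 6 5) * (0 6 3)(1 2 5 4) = (0 2)(1 4 5 6)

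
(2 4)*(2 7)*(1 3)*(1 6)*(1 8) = (1 3 6 8)(2 4 7)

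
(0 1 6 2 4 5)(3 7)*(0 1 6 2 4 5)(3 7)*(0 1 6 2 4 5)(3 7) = (0 2)(1 4)(3 7)(5 6)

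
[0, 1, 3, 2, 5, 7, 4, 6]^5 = [0, 1, 3, 2, 5, 7, 4, 6]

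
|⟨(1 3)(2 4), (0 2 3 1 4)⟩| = 10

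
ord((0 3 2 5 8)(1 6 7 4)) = 20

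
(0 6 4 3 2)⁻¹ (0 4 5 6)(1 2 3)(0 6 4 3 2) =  (0 2 1)(3 5 4 6)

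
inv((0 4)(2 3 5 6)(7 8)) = (0 4)(2 6 5 3)(7 8)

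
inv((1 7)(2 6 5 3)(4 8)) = (1 7)(2 3 5 6)(4 8)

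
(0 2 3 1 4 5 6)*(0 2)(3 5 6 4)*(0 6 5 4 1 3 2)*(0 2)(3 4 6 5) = (0 5 1)(2 6)(3 4)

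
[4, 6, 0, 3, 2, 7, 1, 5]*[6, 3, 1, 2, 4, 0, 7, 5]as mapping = [0→4, 1→7, 2→6, 3→2, 4→1, 5→5, 6→3, 7→0]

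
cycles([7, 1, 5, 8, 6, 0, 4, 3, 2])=(0 7 3 8 2 5)(4 6)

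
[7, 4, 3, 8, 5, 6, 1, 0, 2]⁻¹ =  [7, 6, 8, 2, 1, 4, 5, 0, 3]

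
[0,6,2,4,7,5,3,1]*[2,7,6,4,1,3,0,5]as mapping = [0→2,1→0,2→6,3→1,4→5,5→3,6→4,7→7]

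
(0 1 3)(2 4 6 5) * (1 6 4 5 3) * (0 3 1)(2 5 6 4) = (0 4 2 6 1)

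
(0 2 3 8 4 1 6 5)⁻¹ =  (0 5 6 1 4 8 3 2)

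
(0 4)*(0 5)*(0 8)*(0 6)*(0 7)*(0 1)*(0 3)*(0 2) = (0 4 5 8 6 7 1 3 2)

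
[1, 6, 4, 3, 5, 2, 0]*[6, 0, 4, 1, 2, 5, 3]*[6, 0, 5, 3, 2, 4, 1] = [6, 3, 5, 0, 4, 2, 1]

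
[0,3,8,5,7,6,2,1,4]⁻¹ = [0,7,6,1,8,3,5,4,2]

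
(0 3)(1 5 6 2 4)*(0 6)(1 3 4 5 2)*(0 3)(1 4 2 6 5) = (0 2 1 6 4)(3 5)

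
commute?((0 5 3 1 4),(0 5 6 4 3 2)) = no:(0 5 3 1 4)*(0 5 6 4 3 2) = (0 6 4 5 2)(1 3),(0 5 6 4 3 2)*(0 5 3 1 4) = (0 3 2 5 6)(1 4)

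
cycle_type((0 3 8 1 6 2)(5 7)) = 2.6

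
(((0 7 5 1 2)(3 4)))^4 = (0 2 1 5 7)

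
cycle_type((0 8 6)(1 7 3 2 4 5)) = 3.6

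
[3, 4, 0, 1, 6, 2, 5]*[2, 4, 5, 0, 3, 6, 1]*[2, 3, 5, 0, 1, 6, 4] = [2, 0, 5, 1, 3, 6, 4]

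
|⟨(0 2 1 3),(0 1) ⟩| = 8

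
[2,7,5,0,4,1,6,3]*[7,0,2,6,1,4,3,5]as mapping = [0→2,1→5,2→4,3→7,4→1,5→0,6→3,7→6]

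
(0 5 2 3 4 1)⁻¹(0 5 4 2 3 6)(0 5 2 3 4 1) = (1 3 4 6 5 2)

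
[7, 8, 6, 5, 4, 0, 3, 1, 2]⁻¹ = [5, 7, 8, 6, 4, 3, 2, 0, 1]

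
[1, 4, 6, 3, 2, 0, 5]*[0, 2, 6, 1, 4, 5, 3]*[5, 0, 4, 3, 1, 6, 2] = [4, 1, 3, 0, 2, 5, 6]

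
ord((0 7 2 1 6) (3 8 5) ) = 15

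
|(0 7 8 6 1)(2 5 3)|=15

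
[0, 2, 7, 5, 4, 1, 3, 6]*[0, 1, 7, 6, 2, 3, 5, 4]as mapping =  [0→0, 1→7, 2→4, 3→3, 4→2, 5→1, 6→6, 7→5]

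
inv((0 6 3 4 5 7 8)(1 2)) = (0 8 7 5 4 3 6)(1 2)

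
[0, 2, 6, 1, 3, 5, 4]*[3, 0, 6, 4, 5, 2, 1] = [3, 6, 1, 0, 4, 2, 5]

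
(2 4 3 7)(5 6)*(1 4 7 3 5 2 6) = (1 4 5)(2 7 6)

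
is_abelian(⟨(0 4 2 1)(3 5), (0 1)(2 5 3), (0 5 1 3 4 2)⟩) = no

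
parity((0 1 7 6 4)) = even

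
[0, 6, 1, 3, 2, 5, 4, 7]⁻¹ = [0, 2, 4, 3, 6, 5, 1, 7]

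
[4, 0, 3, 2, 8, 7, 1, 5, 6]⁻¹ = [1, 6, 3, 2, 0, 7, 8, 5, 4]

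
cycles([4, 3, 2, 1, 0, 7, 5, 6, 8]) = (0 4)(1 3)(5 7 6)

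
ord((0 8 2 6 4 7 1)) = 7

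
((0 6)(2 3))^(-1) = (0 6)(2 3)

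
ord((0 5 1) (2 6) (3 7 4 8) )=12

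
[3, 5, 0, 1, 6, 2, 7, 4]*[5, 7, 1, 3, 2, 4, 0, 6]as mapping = [0→3, 1→4, 2→5, 3→7, 4→0, 5→1, 6→6, 7→2]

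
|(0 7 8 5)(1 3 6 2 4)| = 20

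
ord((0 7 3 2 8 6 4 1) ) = 8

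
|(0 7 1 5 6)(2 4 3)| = 15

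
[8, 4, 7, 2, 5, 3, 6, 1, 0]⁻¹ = [8, 7, 3, 5, 1, 4, 6, 2, 0]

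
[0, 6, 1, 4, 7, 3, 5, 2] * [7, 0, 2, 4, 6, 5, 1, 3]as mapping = [0→7, 1→1, 2→0, 3→6, 4→3, 5→4, 6→5, 7→2]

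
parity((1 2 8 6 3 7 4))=even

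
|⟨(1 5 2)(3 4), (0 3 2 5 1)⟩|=720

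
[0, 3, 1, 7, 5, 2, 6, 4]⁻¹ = [0, 2, 5, 1, 7, 4, 6, 3]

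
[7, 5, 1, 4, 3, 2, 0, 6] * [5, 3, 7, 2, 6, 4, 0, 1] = [1, 4, 3, 6, 2, 7, 5, 0]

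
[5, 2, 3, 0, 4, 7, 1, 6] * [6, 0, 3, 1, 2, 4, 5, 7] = [4, 3, 1, 6, 2, 7, 0, 5]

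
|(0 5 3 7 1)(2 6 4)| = 15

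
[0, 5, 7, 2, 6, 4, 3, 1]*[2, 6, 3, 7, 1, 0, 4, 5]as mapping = [0→2, 1→0, 2→5, 3→3, 4→4, 5→1, 6→7, 7→6]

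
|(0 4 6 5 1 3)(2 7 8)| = 6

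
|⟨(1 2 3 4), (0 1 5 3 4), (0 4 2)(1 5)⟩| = 720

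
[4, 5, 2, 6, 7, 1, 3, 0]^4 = [4, 1, 2, 3, 7, 5, 6, 0]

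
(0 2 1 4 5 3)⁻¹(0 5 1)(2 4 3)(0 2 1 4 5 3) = (0 1 5)(2 3 4)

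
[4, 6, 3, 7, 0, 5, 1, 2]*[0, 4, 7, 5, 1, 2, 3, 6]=[1, 3, 5, 6, 0, 2, 4, 7]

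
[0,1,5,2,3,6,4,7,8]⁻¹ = [0,1,3,4,6,2,5,7,8]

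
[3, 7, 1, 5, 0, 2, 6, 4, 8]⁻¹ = [4, 2, 5, 0, 7, 3, 6, 1, 8]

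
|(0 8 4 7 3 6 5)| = 7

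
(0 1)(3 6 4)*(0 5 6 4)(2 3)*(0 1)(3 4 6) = (1 5 3 6)(2 4)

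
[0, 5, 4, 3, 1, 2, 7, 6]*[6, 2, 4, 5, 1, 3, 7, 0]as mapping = [0→6, 1→3, 2→1, 3→5, 4→2, 5→4, 6→0, 7→7]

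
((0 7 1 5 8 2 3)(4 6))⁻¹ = (0 3 2 8 5 1 7)(4 6)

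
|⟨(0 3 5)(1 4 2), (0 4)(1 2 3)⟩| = 720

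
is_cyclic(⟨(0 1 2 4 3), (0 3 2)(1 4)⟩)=no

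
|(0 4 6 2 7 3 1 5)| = 8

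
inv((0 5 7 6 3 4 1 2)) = (0 2 1 4 3 6 7 5)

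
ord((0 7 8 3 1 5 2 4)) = 8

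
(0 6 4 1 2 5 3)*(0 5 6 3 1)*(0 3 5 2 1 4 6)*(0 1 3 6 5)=(1 3 2)(4 6 5)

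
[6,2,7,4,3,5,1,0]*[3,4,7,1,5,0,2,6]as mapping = [0→2,1→7,2→6,3→5,4→1,5→0,6→4,7→3]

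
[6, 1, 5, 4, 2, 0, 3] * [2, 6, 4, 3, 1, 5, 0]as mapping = [0→0, 1→6, 2→5, 3→1, 4→4, 5→2, 6→3]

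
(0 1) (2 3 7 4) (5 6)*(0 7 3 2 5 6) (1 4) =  (0 4 5) (1 7) 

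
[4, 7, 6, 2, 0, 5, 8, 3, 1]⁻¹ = [4, 8, 3, 7, 0, 5, 2, 1, 6]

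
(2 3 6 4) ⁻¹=(2 4 6 3) 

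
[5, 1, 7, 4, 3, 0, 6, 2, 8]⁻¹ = [5, 1, 7, 4, 3, 0, 6, 2, 8]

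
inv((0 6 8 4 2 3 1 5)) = (0 5 1 3 2 4 8 6)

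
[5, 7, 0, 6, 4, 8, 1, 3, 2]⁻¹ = [2, 6, 8, 7, 4, 0, 3, 1, 5]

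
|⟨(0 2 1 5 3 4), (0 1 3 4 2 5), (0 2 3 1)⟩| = 720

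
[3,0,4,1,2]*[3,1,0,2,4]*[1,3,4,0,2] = [4,0,2,3,1]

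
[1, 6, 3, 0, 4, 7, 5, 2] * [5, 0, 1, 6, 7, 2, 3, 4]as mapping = [0→0, 1→3, 2→6, 3→5, 4→7, 5→4, 6→2, 7→1]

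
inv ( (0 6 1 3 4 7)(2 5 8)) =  (0 7 4 3 1 6)(2 8 5)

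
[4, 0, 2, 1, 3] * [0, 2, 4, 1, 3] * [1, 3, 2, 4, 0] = [4, 1, 0, 2, 3]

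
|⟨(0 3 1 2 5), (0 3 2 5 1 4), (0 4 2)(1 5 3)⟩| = 720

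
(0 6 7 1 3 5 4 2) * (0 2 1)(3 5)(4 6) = (0 4 1 5 6 7)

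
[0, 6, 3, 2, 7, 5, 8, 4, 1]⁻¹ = [0, 8, 3, 2, 7, 5, 1, 4, 6]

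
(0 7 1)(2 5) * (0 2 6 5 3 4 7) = (1 2 3 4 7)(5 6)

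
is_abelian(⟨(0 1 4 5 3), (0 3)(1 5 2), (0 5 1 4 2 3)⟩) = no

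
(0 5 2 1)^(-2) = (0 2)(1 5)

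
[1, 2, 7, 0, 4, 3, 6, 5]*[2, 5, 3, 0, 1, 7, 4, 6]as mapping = [0→5, 1→3, 2→6, 3→2, 4→1, 5→0, 6→4, 7→7]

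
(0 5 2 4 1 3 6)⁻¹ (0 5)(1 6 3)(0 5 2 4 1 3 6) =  (0 6 3)(2 5)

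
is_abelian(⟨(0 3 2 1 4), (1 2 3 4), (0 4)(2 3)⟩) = no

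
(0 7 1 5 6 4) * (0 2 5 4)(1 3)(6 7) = (0 6)(1 4 2 5 7 3)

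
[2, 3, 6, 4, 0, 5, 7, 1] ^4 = [1, 2, 3, 6, 7, 5, 4, 0] 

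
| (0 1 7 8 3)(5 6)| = 10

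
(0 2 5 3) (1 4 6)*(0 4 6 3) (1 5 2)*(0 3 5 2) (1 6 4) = (0 6 2) (1 4 5 3) 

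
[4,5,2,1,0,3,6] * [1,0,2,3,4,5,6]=[4,5,2,0,1,3,6]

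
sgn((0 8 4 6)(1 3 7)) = -1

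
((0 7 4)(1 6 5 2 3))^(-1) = (0 4 7)(1 3 2 5 6)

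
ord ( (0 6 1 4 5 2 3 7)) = 8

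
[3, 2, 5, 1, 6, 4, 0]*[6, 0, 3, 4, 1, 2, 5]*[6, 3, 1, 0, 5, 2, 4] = [5, 0, 1, 6, 2, 3, 4]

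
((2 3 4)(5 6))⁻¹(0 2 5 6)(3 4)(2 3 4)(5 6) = (0 3 6 5)(2 4)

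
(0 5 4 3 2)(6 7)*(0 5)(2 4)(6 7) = (2 5)(3 4)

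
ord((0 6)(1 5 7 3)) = 4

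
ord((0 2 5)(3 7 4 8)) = 12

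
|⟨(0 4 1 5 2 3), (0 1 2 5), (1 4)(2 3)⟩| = 720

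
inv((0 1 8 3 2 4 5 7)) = (0 7 5 4 2 3 8 1)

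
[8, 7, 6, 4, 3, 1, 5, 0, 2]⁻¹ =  [7, 5, 8, 4, 3, 6, 2, 1, 0]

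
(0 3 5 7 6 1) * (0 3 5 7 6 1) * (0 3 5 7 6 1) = (0 7)(1 5)(3 6)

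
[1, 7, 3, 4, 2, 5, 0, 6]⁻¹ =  [6, 0, 4, 2, 3, 5, 7, 1]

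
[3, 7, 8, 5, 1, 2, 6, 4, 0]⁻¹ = [8, 4, 5, 0, 7, 3, 6, 1, 2]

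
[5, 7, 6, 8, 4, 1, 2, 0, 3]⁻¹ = [7, 5, 6, 8, 4, 0, 2, 1, 3]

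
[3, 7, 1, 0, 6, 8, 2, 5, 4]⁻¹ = [3, 2, 6, 0, 8, 7, 4, 1, 5]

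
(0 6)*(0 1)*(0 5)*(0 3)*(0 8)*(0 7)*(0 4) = (0 6 1 5 3 8 7 4)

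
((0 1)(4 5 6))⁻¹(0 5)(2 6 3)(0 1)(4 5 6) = (1 6)(2 4 3)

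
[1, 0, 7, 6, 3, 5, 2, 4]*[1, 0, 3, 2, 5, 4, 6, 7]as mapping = [0→0, 1→1, 2→7, 3→6, 4→2, 5→4, 6→3, 7→5]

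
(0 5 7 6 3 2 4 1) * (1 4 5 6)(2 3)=(0 6 2 5 7 1)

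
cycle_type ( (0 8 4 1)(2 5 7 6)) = 4^2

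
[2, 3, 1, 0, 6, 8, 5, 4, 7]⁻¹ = [3, 2, 0, 1, 7, 6, 4, 8, 5]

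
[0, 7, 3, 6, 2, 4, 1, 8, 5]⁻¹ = [0, 6, 4, 2, 5, 8, 3, 1, 7]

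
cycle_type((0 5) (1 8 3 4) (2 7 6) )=2.3.4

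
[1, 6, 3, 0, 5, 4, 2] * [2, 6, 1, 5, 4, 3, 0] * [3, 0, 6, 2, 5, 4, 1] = [1, 3, 4, 6, 2, 5, 0]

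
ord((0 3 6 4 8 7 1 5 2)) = 9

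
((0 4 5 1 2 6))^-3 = (0 1)(2 4)(5 6)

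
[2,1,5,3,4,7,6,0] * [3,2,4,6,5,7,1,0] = [4,2,7,6,5,0,1,3]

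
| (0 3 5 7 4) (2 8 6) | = 15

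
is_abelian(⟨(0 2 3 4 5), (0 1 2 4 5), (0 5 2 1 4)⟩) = no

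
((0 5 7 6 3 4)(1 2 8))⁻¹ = (0 4 3 6 7 5)(1 8 2)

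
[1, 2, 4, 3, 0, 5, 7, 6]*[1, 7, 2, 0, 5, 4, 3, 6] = [7, 2, 5, 0, 1, 4, 6, 3]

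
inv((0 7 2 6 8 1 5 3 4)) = (0 4 3 5 1 8 6 2 7)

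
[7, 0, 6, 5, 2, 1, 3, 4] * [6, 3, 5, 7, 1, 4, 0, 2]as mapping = [0→2, 1→6, 2→0, 3→4, 4→5, 5→3, 6→7, 7→1]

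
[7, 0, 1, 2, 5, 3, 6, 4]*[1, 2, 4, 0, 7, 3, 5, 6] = [6, 1, 2, 4, 3, 0, 5, 7]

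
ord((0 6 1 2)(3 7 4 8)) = 4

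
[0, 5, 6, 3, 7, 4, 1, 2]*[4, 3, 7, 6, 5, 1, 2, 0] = [4, 1, 2, 6, 0, 5, 3, 7] 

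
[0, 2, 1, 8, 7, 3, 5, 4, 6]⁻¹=[0, 2, 1, 5, 7, 6, 8, 4, 3]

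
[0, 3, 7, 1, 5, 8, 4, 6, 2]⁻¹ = [0, 3, 8, 1, 6, 4, 7, 2, 5]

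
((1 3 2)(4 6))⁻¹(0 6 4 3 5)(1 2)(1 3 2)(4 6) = (0 4 6 2 5)(1 3)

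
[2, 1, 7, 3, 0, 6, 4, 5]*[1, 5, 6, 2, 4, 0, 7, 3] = [6, 5, 3, 2, 1, 7, 4, 0]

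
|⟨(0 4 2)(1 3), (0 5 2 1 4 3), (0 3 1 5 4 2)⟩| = 720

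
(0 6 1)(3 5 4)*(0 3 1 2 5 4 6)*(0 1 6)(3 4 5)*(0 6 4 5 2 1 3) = (0 3 2)(1 5 6)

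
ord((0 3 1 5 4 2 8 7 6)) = 9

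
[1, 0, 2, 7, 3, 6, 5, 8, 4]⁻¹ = [1, 0, 2, 4, 8, 6, 5, 3, 7]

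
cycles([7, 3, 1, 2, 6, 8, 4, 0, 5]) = (0 7)(1 3 2)(4 6)(5 8)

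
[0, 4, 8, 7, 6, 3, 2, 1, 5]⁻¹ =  [0, 7, 6, 5, 1, 8, 4, 3, 2]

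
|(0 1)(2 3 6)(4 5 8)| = 6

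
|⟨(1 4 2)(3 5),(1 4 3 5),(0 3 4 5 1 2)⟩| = 720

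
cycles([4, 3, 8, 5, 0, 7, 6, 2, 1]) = (0 4)(1 3 5 7 2 8)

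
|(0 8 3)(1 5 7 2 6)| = 15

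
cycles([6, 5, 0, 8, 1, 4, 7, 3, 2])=(0 6 7 3 8 2)(1 5 4)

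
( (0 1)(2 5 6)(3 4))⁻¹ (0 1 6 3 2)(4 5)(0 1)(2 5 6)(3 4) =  (0 2 4 5 1)(3 6)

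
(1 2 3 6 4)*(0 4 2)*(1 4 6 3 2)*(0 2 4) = (0 6 1 2 4)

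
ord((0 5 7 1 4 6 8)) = 7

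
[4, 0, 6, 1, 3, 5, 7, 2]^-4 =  [0, 1, 7, 3, 4, 5, 2, 6]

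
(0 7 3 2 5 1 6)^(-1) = (0 6 1 5 2 3 7)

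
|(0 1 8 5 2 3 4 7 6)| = 9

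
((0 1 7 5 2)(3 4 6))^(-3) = (0 7 2 1 5)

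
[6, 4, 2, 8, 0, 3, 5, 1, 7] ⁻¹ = [4, 7, 2, 5, 1, 6, 0, 8, 3] 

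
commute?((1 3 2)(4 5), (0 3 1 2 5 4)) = no:(1 3 2)(4 5) * (0 3 1 2 5 4) = (0 3 5), (0 3 1 2 5 4) * (1 3 2)(4 5) = (0 2 4)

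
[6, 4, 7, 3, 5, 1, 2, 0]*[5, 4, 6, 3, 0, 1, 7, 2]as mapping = [0→7, 1→0, 2→2, 3→3, 4→1, 5→4, 6→6, 7→5]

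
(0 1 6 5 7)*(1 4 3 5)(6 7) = (0 4 3 5 6 1 7)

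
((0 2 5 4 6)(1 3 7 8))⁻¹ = (0 6 4 5 2)(1 8 7 3)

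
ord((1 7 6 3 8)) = 5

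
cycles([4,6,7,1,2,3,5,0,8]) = (0 4 2 7)(1 6 5 3)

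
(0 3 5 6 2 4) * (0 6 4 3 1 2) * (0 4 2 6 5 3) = (0 1 6 4 5 2)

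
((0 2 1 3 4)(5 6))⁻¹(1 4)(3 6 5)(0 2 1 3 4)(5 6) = (0 3)(4 5 6)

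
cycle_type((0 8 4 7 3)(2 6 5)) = 3.5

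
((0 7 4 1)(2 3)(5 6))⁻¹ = (0 1 4 7)(2 3)(5 6)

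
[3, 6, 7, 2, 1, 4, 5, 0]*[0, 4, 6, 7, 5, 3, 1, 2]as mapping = [0→7, 1→1, 2→2, 3→6, 4→4, 5→5, 6→3, 7→0]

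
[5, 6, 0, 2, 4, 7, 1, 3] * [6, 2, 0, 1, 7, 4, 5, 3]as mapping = [0→4, 1→5, 2→6, 3→0, 4→7, 5→3, 6→2, 7→1]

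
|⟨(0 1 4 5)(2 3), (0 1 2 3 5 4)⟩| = 720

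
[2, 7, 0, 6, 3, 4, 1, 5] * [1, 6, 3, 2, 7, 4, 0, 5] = [3, 5, 1, 0, 2, 7, 6, 4]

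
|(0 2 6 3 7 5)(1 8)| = 6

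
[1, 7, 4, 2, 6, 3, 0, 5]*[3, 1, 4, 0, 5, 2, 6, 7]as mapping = [0→1, 1→7, 2→5, 3→4, 4→6, 5→0, 6→3, 7→2]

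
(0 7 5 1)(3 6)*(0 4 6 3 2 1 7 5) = (0 5 7)(1 4 6 2)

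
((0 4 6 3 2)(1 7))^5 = (1 7)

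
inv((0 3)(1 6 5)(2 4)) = (0 3)(1 5 6)(2 4)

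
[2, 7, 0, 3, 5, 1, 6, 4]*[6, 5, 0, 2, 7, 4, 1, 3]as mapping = [0→0, 1→3, 2→6, 3→2, 4→4, 5→5, 6→1, 7→7]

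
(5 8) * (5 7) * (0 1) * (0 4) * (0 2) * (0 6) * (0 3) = (0 1 4 2 6 3)(5 8 7)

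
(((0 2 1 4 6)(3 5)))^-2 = (0 4 2 6 1)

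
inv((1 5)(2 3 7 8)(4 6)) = (1 5)(2 8 7 3)(4 6)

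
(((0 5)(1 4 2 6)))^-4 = ()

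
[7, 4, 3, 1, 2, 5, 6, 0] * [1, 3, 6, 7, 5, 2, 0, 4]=[4, 5, 7, 3, 6, 2, 0, 1]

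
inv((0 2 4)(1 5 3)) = (0 4 2)(1 3 5)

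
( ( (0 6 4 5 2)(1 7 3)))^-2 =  (0 5 6 2 4)(1 7 3)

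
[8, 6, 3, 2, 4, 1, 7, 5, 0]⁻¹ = [8, 5, 3, 2, 4, 7, 1, 6, 0]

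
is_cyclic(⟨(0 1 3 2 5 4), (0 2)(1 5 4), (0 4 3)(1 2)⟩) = no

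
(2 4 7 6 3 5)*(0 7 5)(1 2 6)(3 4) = (0 7 1 2 3)(4 5 6)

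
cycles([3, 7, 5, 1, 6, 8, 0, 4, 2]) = (0 3 1 7 4 6)(2 5 8)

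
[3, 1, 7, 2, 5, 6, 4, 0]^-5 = [7, 1, 3, 0, 5, 6, 4, 2]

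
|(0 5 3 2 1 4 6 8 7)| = 9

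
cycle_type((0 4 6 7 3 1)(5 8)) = 2.6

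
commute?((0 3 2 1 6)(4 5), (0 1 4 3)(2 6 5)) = no:(0 3 2 1 6)(4 5)*(0 1 4 3)(2 6 5) = (1 5 3 6)(2 4), (0 1 4 3)(2 6 5)*(0 3 2 1 6)(4 5) = (0 6 4 2)(1 5)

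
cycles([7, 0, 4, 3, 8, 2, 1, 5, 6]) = (0 7 5 2 4 8 6 1)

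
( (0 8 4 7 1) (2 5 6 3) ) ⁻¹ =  (0 1 7 4 8) (2 3 6 5) 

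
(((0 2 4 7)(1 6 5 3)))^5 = (0 2 4 7)(1 6 5 3)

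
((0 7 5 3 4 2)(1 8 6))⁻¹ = (0 2 4 3 5 7)(1 6 8)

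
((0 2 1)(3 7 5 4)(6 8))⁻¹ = (0 1 2)(3 4 5 7)(6 8)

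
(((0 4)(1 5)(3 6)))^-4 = ()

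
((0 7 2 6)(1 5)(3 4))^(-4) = ()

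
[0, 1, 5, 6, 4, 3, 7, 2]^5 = [0, 1, 2, 3, 4, 5, 6, 7]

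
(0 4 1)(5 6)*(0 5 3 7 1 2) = (0 4 2)(1 5 6 3 7)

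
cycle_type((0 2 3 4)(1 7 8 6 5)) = 4.5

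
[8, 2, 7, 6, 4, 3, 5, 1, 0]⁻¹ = [8, 7, 1, 5, 4, 6, 3, 2, 0]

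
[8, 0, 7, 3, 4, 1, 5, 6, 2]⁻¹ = [1, 5, 8, 3, 4, 6, 7, 2, 0]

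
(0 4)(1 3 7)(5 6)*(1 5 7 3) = (0 4)(5 6 7)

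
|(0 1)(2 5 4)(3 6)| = 6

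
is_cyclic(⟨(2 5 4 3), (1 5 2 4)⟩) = no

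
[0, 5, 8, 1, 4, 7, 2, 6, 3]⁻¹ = [0, 3, 6, 8, 4, 1, 7, 5, 2]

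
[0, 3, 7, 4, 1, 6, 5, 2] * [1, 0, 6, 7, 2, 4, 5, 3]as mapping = [0→1, 1→7, 2→3, 3→2, 4→0, 5→5, 6→4, 7→6]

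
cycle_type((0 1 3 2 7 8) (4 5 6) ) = 3.6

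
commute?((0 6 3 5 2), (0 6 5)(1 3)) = no:(0 6 3 5 2)*(0 6 5)(1 3) = (0 5 2 6 1 3), (0 6 5)(1 3)*(0 6 3 5 2) = (0 3 1 5 6 2)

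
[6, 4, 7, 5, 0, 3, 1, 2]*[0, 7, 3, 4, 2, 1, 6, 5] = [6, 2, 5, 1, 0, 4, 7, 3]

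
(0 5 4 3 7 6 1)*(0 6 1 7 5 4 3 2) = (0 4 2)(1 6 7)(3 5)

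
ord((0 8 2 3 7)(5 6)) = 10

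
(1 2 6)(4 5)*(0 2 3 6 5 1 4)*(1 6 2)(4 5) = (0 1 3 2 4 6 5)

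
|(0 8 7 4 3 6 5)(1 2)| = 14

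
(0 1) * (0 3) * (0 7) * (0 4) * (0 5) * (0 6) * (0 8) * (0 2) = (0 1 3 7 4 5 6 8 2)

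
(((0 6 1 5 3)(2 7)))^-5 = (2 7)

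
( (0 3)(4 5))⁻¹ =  (0 3)(4 5)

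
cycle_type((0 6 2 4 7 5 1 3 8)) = 9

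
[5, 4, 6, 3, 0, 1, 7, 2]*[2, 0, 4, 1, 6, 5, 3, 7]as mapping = [0→5, 1→6, 2→3, 3→1, 4→2, 5→0, 6→7, 7→4]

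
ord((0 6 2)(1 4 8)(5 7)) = 6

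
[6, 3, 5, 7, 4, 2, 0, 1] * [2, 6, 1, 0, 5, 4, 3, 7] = [3, 0, 4, 7, 5, 1, 2, 6]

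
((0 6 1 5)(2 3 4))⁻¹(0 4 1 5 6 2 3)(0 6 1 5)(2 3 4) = (0 1 3 4 6 2 5)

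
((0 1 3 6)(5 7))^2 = (0 3)(1 6)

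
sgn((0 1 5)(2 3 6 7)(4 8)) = 1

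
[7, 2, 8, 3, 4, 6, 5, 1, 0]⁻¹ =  [8, 7, 1, 3, 4, 6, 5, 0, 2]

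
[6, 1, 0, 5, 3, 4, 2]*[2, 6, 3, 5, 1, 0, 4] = [4, 6, 2, 0, 5, 1, 3]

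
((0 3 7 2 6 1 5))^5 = (0 1 2 3 5 6 7)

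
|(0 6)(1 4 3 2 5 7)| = 6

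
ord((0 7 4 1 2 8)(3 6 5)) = 6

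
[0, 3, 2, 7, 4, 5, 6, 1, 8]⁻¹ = [0, 7, 2, 1, 4, 5, 6, 3, 8]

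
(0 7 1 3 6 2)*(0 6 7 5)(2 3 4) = (0 5)(1 4 2 6 3 7)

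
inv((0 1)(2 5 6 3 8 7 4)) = (0 1)(2 4 7 8 3 6 5)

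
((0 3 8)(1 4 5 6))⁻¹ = (0 8 3)(1 6 5 4)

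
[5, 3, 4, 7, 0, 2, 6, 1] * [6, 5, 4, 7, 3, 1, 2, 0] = [1, 7, 3, 0, 6, 4, 2, 5]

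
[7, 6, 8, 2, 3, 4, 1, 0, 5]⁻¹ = [7, 6, 3, 4, 5, 8, 1, 0, 2]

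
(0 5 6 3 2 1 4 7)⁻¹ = (0 7 4 1 2 3 6 5)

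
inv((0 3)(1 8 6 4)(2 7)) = (0 3)(1 4 6 8)(2 7)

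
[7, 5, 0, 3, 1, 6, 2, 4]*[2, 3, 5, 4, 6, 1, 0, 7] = [7, 1, 2, 4, 3, 0, 5, 6]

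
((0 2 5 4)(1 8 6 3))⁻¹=(0 4 5 2)(1 3 6 8)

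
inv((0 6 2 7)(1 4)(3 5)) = (0 7 2 6)(1 4)(3 5)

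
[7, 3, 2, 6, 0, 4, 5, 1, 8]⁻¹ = [4, 7, 2, 1, 5, 6, 3, 0, 8]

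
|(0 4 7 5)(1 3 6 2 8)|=20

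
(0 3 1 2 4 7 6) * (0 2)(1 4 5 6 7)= (0 3 4 1)(2 5 6)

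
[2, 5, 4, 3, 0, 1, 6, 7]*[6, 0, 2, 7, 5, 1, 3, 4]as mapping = [0→2, 1→1, 2→5, 3→7, 4→6, 5→0, 6→3, 7→4]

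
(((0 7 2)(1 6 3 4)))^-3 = (1 6 3 4)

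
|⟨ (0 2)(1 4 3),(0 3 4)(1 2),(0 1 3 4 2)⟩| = 120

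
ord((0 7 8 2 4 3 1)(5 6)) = 14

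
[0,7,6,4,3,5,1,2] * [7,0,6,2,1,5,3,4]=[7,4,3,1,2,5,0,6]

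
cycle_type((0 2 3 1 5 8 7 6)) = 8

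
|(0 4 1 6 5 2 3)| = 7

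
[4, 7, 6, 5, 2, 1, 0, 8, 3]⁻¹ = [6, 5, 4, 8, 0, 3, 2, 1, 7]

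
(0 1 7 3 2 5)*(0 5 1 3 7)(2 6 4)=(0 3 6 4 2 1)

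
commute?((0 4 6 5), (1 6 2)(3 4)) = no:(0 4 6 5) * (1 6 2)(3 4) = (0 3 4 2 1 6 5), (1 6 2)(3 4) * (0 4 6 5) = (0 4 3 6 2 1 5)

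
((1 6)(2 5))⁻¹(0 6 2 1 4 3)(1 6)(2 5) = (0 1 5 6 4 3)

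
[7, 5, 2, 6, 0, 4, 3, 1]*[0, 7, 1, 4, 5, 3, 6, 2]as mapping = [0→2, 1→3, 2→1, 3→6, 4→0, 5→5, 6→4, 7→7]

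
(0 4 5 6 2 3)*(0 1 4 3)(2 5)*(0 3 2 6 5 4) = (0 2 3 1)(4 6)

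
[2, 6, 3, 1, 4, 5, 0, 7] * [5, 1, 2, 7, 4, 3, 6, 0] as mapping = [0→2, 1→6, 2→7, 3→1, 4→4, 5→3, 6→5, 7→0] 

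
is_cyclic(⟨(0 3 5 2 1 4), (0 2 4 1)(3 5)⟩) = no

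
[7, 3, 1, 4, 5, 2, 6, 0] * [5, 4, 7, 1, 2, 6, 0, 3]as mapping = [0→3, 1→1, 2→4, 3→2, 4→6, 5→7, 6→0, 7→5]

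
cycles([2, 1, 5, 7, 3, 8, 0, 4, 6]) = (0 2 5 8 6)(3 7 4)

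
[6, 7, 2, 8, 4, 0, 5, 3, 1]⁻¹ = [5, 8, 2, 7, 4, 6, 0, 1, 3]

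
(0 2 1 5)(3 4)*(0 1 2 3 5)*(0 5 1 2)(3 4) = (0 4 1 5 2)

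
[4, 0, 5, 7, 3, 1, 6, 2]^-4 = [7, 3, 0, 5, 2, 4, 6, 1]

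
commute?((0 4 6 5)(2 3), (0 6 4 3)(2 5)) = no:(0 4 6 5)(2 3) * (0 6 4 3)(2 5) = (0 3 5 6 2), (0 6 4 3)(2 5) * (0 4 6 5)(2 3) = (0 5 3 4 2)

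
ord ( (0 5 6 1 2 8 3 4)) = 8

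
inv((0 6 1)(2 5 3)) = (0 1 6)(2 3 5)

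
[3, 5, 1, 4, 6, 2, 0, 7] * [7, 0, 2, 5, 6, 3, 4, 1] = [5, 3, 0, 6, 4, 2, 7, 1]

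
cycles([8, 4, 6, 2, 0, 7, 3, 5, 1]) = (0 8 1 4)(2 6 3)(5 7)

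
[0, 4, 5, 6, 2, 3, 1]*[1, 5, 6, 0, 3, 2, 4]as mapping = [0→1, 1→3, 2→2, 3→4, 4→6, 5→0, 6→5]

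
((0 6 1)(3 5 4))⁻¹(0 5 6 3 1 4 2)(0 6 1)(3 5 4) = (0 3 2 6 4 1 5)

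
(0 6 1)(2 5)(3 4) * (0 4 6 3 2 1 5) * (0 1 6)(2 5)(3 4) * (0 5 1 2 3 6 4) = (1 6 3 5 4)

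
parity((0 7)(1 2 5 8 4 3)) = even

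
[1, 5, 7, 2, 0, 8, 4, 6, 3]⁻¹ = [4, 0, 3, 8, 6, 1, 7, 2, 5]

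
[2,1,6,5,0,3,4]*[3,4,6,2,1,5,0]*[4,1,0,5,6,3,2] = [2,6,4,3,5,0,1]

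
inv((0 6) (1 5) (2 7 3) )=(0 6) (1 5) (2 3 7) 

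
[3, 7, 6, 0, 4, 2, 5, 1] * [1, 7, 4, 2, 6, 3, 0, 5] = [2, 5, 0, 1, 6, 4, 3, 7]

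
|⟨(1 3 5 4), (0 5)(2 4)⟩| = 120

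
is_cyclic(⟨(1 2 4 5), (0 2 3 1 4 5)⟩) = no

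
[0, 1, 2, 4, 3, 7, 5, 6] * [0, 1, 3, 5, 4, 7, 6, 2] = [0, 1, 3, 4, 5, 2, 7, 6]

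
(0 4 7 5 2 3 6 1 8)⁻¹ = (0 8 1 6 3 2 5 7 4)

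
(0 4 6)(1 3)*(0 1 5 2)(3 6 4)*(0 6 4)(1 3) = (0 1 4)(2 6 3 5)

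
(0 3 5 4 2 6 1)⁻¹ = (0 1 6 2 4 5 3)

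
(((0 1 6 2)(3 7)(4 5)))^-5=(0 2 6 1)(3 7)(4 5)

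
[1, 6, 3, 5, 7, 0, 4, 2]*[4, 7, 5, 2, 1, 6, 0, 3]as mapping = [0→7, 1→0, 2→2, 3→6, 4→3, 5→4, 6→1, 7→5]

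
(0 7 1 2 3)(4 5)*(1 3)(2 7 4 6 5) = (0 4 2 1 7 3)(5 6)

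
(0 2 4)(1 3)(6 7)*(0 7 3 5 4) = (0 2)(1 5 4 7 6 3)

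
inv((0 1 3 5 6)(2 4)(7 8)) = (0 6 5 3 1)(2 4)(7 8)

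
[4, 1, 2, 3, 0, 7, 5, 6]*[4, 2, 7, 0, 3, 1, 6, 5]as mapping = [0→3, 1→2, 2→7, 3→0, 4→4, 5→5, 6→1, 7→6]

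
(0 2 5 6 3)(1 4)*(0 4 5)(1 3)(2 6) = (0 6 1 5 2)(3 4)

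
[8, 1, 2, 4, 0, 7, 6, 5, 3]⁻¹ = [4, 1, 2, 8, 3, 7, 6, 5, 0]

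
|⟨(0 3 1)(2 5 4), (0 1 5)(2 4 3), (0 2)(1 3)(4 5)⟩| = 24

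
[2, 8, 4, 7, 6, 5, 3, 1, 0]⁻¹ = [8, 7, 0, 6, 2, 5, 4, 3, 1]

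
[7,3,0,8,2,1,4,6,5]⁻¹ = [2,5,4,1,6,8,7,0,3]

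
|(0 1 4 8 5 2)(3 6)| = 6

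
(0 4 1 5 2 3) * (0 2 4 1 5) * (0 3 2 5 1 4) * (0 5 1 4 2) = (0 2)(1 3)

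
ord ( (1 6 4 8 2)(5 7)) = 10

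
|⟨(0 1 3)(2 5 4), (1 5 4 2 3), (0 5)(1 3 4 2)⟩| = 360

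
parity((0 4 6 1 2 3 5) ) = even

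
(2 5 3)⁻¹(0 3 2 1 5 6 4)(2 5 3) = (0 2 5 1 3 6 4)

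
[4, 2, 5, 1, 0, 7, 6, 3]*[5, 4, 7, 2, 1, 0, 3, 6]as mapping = [0→1, 1→7, 2→0, 3→4, 4→5, 5→6, 6→3, 7→2]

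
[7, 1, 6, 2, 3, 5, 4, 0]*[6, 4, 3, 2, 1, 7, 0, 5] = [5, 4, 0, 3, 2, 7, 1, 6]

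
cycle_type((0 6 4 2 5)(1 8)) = 2.5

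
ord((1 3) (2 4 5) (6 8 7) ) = 6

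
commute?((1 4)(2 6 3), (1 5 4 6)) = no:(1 4)(2 6 3) * (1 5 4 6) = (1 6 3 2)(4 5), (1 5 4 6) * (1 4)(2 6 3) = (1 5)(2 6 4 3)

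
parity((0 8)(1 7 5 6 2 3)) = even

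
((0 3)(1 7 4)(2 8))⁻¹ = (0 3)(1 4 7)(2 8)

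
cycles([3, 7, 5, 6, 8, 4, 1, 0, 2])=(0 3 6 1 7)(2 5 4 8)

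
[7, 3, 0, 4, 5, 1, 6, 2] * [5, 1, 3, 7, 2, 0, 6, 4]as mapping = [0→4, 1→7, 2→5, 3→2, 4→0, 5→1, 6→6, 7→3]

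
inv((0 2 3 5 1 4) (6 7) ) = (0 4 1 5 3 2) (6 7) 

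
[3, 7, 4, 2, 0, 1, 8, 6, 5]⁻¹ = [4, 5, 3, 0, 2, 8, 7, 1, 6]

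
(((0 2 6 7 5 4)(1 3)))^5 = (0 4 5 7 6 2)(1 3)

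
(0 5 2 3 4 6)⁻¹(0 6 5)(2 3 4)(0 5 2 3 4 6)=(0 2 5)(3 4 6)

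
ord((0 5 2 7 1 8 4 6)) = 8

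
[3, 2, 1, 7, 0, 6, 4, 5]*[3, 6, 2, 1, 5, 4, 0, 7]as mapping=[0→1, 1→2, 2→6, 3→7, 4→3, 5→0, 6→5, 7→4]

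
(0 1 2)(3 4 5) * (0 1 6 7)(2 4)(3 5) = (0 6 7)(1 4 3 2)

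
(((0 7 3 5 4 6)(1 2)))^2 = (0 3 4)(5 6 7)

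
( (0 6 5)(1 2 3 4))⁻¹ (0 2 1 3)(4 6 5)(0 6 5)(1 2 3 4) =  (0 1 5)(2 4 6 3)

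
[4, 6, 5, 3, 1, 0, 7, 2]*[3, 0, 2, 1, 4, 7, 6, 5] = [4, 6, 7, 1, 0, 3, 5, 2]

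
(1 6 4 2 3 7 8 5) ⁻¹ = (1 5 8 7 3 2 4 6) 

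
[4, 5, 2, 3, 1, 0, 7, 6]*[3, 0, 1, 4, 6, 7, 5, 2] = [6, 7, 1, 4, 0, 3, 2, 5]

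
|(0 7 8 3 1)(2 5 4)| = 15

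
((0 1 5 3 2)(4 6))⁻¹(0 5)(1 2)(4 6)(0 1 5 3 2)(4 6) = (0 5)(1 3)(4 6)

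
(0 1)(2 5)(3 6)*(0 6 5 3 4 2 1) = (1 6 4 2 3 5)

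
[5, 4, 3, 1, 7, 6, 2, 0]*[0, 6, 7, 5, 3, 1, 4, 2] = [1, 3, 5, 6, 2, 4, 7, 0]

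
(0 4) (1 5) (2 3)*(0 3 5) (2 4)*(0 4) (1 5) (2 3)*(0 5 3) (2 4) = (1 2) (3 5) 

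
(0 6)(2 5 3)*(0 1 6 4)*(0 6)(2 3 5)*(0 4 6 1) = (0 6)(1 4)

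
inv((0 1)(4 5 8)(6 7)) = (0 1)(4 8 5)(6 7)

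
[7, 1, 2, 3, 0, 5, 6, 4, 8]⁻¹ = [4, 1, 2, 3, 7, 5, 6, 0, 8]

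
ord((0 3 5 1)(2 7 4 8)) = 4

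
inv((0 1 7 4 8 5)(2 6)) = (0 5 8 4 7 1)(2 6)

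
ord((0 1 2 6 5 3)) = 6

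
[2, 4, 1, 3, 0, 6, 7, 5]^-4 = [0, 1, 2, 3, 4, 7, 5, 6]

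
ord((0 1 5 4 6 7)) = 6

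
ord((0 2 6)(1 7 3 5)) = 12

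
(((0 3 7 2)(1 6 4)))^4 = (1 6 4)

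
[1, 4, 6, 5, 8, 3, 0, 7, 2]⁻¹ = [6, 0, 8, 5, 1, 3, 2, 7, 4]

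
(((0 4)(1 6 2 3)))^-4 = ()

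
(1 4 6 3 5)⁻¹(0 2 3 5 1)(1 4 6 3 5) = (0 2 5 1 4)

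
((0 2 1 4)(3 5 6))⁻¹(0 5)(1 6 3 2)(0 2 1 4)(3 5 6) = (1 4 3 5)(2 6)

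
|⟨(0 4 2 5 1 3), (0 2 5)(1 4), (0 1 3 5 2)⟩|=720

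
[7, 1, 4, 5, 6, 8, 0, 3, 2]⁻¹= [6, 1, 8, 7, 2, 3, 4, 0, 5]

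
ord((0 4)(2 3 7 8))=4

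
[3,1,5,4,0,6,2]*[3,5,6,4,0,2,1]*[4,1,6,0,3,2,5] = [3,2,6,4,0,1,5]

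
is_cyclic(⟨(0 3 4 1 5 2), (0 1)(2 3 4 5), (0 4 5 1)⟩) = no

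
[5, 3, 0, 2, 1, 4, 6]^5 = [2, 4, 3, 1, 5, 0, 6]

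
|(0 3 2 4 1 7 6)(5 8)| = 14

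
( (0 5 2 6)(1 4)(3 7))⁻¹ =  (0 6 2 5)(1 4)(3 7)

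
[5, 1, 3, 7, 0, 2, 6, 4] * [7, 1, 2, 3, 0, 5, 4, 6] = [5, 1, 3, 6, 7, 2, 4, 0] 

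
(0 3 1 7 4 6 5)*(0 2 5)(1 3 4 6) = (0 4 1 7 6)(2 5)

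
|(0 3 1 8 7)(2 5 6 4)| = 20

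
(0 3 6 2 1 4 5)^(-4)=(0 2 5 6 4 3 1)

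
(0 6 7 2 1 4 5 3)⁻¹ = (0 3 5 4 1 2 7 6)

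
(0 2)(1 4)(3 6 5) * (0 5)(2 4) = (0 4 1 2 5 3 6)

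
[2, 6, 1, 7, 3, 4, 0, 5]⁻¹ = [6, 2, 0, 4, 5, 7, 1, 3]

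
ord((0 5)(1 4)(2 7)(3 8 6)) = 6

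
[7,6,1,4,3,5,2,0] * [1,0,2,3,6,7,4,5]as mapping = [0→5,1→4,2→0,3→6,4→3,5→7,6→2,7→1]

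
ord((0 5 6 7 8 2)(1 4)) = 6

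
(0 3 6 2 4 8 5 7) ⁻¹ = (0 7 5 8 4 2 6 3) 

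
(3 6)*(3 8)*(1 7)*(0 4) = (0 4)(1 7)(3 6 8)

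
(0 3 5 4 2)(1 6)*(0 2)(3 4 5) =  (0 4)(1 6)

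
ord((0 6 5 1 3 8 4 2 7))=9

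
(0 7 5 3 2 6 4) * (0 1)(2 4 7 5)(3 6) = (0 5 6 7 2 3 4 1)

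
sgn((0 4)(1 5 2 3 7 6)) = 1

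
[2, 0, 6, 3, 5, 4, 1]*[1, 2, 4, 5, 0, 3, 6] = [4, 1, 6, 5, 3, 0, 2]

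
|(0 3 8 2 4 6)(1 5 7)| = 6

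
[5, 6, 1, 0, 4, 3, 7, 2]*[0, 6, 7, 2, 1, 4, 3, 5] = [4, 3, 6, 0, 1, 2, 5, 7]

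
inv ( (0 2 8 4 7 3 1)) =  (0 1 3 7 4 8 2)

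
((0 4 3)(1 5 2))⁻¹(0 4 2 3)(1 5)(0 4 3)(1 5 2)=(0 4 3 1)(2 5)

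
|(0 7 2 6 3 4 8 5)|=8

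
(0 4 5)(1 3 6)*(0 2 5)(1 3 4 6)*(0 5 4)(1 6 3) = (0 3 6 1)(2 4 5)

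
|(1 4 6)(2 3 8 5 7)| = 15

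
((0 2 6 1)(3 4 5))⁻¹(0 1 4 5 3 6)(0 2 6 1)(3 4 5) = (0 5 3 4 1 2)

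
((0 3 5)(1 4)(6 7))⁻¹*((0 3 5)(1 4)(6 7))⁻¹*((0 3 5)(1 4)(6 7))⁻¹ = (1 4)(6 7)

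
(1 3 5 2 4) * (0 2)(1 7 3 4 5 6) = (0 2 5)(1 4 7 3 6)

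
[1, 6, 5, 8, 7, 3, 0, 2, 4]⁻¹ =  [6, 0, 7, 5, 8, 2, 1, 4, 3]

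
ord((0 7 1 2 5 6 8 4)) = 8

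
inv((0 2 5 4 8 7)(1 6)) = (0 7 8 4 5 2)(1 6)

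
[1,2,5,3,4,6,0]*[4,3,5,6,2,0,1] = [3,5,0,6,2,1,4]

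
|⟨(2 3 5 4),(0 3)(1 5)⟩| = 120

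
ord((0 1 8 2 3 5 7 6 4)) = 9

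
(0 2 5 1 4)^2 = (0 5 4 2 1)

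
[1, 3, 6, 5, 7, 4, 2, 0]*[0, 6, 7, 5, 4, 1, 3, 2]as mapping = [0→6, 1→5, 2→3, 3→1, 4→2, 5→4, 6→7, 7→0]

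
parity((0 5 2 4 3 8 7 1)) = odd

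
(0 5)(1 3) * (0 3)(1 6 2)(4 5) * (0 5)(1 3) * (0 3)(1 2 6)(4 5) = (0 5 2)(1 4 3)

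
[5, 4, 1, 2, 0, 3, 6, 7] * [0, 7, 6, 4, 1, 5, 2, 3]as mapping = [0→5, 1→1, 2→7, 3→6, 4→0, 5→4, 6→2, 7→3]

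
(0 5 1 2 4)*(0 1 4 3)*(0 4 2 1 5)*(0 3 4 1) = (0 3 1)(2 4 5)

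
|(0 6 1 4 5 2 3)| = 7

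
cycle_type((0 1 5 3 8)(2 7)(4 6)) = 2^2.5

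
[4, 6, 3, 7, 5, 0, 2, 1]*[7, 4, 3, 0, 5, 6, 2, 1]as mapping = [0→5, 1→2, 2→0, 3→1, 4→6, 5→7, 6→3, 7→4]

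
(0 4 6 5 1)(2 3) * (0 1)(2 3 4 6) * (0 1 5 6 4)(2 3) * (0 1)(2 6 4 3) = (0 3 6 4 2 1 5)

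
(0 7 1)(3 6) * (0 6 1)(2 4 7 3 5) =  (0 3 1 6 5 2 4 7)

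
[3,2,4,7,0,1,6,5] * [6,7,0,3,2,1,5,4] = [3,0,2,4,6,7,5,1]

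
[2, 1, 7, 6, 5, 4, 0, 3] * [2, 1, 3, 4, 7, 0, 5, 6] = [3, 1, 6, 5, 0, 7, 2, 4]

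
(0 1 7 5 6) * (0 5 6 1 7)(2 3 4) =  (0 7 6 5 1)(2 3 4)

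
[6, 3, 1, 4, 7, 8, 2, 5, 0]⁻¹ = [8, 2, 6, 1, 3, 7, 0, 4, 5]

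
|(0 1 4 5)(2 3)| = 4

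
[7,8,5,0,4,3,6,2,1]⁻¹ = [3,8,7,5,4,2,6,0,1]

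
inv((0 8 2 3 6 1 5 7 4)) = (0 4 7 5 1 6 3 2 8)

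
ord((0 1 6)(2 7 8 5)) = 12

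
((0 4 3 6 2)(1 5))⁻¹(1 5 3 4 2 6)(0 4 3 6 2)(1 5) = (0 2 5 1 6 3)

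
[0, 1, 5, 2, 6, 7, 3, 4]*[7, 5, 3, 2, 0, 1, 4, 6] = [7, 5, 1, 3, 4, 6, 2, 0]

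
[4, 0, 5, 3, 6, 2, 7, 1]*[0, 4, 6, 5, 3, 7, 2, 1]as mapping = [0→3, 1→0, 2→7, 3→5, 4→2, 5→6, 6→1, 7→4]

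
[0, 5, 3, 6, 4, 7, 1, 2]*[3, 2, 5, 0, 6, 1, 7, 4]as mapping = [0→3, 1→1, 2→0, 3→7, 4→6, 5→4, 6→2, 7→5]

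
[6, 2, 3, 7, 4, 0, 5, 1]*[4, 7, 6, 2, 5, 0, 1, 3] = [1, 6, 2, 3, 5, 4, 0, 7]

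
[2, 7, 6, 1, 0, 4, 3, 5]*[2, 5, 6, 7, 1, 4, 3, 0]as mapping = [0→6, 1→0, 2→3, 3→5, 4→2, 5→1, 6→7, 7→4]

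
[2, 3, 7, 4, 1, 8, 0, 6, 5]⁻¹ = [6, 4, 0, 1, 3, 8, 7, 2, 5]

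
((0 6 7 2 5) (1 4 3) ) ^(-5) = (1 4 3) 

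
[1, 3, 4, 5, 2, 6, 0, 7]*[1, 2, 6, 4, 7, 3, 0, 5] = [2, 4, 7, 3, 6, 0, 1, 5]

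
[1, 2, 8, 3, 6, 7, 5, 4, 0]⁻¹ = [8, 0, 1, 3, 7, 6, 4, 5, 2]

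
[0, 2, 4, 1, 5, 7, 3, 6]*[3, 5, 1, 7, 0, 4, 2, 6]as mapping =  [0→3, 1→1, 2→0, 3→5, 4→4, 5→6, 6→7, 7→2]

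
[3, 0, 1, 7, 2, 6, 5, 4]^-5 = [3, 0, 1, 7, 2, 6, 5, 4]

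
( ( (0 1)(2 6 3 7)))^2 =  (2 3)(6 7)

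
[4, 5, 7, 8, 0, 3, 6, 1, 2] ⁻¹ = [4, 7, 8, 5, 0, 1, 6, 2, 3] 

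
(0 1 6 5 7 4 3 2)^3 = (0 5 3 1 7 2 6 4)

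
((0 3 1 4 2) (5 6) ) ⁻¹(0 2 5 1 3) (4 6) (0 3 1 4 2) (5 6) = (0 6 4 1 3) (2 5) 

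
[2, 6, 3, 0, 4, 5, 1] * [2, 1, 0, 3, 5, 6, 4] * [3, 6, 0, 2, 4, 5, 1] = [3, 4, 2, 0, 5, 1, 6]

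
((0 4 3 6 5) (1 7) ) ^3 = (0 6 4 5 3) (1 7) 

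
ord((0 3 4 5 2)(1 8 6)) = 15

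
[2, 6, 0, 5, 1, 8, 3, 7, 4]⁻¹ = [2, 4, 0, 6, 8, 3, 1, 7, 5]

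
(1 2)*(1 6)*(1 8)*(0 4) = (0 4)(1 2 6 8)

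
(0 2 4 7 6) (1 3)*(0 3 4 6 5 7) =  (0 2 6 3 1 4) (5 7) 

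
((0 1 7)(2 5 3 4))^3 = (2 4 3 5)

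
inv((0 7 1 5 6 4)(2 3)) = (0 4 6 5 1 7)(2 3)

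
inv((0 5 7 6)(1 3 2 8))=(0 6 7 5)(1 8 2 3)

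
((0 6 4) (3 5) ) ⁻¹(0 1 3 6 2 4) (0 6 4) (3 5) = (0 6 1 5 4 2) 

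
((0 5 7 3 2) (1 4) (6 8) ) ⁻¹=(0 2 3 7 5) (1 4) (6 8) 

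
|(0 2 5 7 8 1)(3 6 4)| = 6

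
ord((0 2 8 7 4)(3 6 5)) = 15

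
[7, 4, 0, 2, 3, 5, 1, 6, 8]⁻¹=[2, 6, 3, 4, 1, 5, 7, 0, 8]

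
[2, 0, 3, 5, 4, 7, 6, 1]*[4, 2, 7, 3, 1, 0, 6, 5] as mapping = [0→7, 1→4, 2→3, 3→0, 4→1, 5→5, 6→6, 7→2] 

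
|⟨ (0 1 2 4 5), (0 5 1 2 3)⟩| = 360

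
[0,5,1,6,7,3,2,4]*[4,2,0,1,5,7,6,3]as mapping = [0→4,1→7,2→2,3→6,4→3,5→1,6→0,7→5]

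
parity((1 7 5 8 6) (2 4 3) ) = even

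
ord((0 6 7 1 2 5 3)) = 7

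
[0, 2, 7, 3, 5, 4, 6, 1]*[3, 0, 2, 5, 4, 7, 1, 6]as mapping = [0→3, 1→2, 2→6, 3→5, 4→7, 5→4, 6→1, 7→0]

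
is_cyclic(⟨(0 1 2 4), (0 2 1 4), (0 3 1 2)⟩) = no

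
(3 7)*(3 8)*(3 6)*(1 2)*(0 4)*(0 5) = (0 4 5)(1 2)(3 7 8 6)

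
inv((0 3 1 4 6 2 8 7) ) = (0 7 8 2 6 4 1 3) 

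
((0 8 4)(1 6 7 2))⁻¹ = (0 4 8)(1 2 7 6)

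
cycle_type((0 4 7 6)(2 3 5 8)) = 4^2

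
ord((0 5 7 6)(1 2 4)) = 12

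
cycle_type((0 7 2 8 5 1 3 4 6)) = 9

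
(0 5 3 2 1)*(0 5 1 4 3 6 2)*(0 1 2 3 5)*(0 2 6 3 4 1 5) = (0 6 4)(1 2)(3 5)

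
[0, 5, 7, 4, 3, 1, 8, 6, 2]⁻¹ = [0, 5, 8, 4, 3, 1, 7, 2, 6]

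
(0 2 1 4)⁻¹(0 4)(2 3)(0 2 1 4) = (0 2)(1 3)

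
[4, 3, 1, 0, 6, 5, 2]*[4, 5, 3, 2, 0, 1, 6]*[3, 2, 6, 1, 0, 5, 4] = [3, 6, 5, 0, 4, 2, 1]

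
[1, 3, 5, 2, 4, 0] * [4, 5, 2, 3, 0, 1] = [5, 3, 1, 2, 0, 4]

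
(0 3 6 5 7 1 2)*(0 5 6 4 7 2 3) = (1 3 4 7)(2 5)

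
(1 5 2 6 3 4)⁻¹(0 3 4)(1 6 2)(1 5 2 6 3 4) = (0 4 1)(3 6 5)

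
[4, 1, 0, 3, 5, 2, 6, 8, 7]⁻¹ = [2, 1, 5, 3, 0, 4, 6, 8, 7]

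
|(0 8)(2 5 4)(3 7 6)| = 6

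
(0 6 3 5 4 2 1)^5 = (0 2 5 6 1 4 3)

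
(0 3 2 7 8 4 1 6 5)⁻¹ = (0 5 6 1 4 8 7 2 3)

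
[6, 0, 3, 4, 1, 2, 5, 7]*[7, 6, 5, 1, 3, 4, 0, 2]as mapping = [0→0, 1→7, 2→1, 3→3, 4→6, 5→5, 6→4, 7→2]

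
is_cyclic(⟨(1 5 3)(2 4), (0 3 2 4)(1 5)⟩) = no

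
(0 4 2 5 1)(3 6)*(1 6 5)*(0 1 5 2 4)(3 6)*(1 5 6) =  (1 5 3 2 6)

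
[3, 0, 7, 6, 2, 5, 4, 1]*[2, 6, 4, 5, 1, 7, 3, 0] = [5, 2, 0, 3, 4, 7, 1, 6]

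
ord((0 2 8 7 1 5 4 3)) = 8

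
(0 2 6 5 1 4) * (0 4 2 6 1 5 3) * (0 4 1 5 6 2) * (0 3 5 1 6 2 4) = (0 4 6 5 2 1 3) 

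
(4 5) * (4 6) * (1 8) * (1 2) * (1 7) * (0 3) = (0 3)(1 8 2 7)(4 5 6)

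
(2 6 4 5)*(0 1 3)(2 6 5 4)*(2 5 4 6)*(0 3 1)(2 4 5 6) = (2 5 4)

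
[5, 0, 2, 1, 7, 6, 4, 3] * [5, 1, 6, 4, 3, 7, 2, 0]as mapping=[0→7, 1→5, 2→6, 3→1, 4→0, 5→2, 6→3, 7→4]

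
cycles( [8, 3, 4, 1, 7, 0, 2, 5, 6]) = (0 8 6 2 4 7 5)(1 3)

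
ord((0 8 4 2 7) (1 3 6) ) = 15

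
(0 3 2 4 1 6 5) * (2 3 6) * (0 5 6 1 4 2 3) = (0 1 3)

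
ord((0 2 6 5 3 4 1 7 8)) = 9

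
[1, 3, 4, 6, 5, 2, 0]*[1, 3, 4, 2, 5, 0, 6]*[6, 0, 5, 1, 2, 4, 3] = [1, 5, 4, 3, 6, 2, 0]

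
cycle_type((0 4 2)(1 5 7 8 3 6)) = 3.6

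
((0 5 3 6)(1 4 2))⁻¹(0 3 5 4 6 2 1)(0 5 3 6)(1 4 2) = (0 1 4 5 6 3 2)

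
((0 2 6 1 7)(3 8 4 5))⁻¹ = (0 7 1 6 2)(3 5 4 8)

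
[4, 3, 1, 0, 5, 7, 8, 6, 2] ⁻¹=[3, 2, 8, 1, 0, 4, 7, 5, 6] 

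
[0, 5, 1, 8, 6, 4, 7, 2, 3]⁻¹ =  [0, 2, 7, 8, 5, 1, 4, 6, 3]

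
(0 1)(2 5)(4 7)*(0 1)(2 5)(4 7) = ()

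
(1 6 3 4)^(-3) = (1 6 3 4)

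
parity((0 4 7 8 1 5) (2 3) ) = even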